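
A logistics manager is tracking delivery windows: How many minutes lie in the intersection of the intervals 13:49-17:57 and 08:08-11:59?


Interval A: [829, 1077] minutes from midnight
Interval B: [488, 719] minutes from midnight
Overlap start = max(829, 488) = 829
Overlap end = min(1077, 719) = 719
End <= start, so the intervals do not overlap: 0 minutes

0


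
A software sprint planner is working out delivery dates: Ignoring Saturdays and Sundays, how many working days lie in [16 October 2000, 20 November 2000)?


Start: 2000-10-16 (Monday)
End (exclusive): 2000-11-20 (Monday)
Total calendar days: 35
Full weeks: 35 // 7 = 5 -> 25 weekdays
Remaining 0 days starting on Monday:
Total business days: 25 + 0 = 25

25


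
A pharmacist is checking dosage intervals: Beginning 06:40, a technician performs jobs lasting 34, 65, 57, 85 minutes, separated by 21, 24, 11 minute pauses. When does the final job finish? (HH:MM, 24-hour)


Start: 06:40 = 400 min from midnight
  after task 1 (34 min): 07:14
  after break (21 min): 07:35
  after task 2 (65 min): 08:40
  after break (24 min): 09:04
  after task 3 (57 min): 10:01
  after break (11 min): 10:12
  after task 4 (85 min): 11:37
Total elapsed: 297 minutes
End time: 11:37

11:37


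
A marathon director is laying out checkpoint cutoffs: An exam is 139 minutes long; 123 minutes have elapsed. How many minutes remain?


Total budget: 139 minutes
Time used: 123 minutes
Remaining: 139 - 123 = 16 minutes
Percent used: 88.5%
Percent remaining: 11.5%

16


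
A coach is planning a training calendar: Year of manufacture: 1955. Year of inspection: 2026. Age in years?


Birth year: 1955
Current year: 2026
Age = current year - birth year
Age = 2026 - 1955 = 71

71


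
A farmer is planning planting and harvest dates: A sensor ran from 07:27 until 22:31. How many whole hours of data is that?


Start: 07:27
End: 22:31
Hour difference: 22 - 7 = 15 hours
Minute difference: 31 - 27 = 4 minutes
Total minutes: 904
Complete hours: 904 / 60 = 15 (remainder 4)

15


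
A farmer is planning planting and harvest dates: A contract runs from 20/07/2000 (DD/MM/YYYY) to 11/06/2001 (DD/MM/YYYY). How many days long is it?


Start date: 2000-07-20
End date: 2001-06-11
Jul 2000: +12 days
Aug 2000: +31 days
Sep 2000: +30 days
... (9 more months)
Total: 326 days

326


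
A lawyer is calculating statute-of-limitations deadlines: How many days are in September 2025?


Month: September
Year: 2025
September is a 30-day month
Total: 30 days

30


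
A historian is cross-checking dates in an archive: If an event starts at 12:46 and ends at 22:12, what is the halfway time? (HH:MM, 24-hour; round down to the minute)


Start time: 12:46 = 766 minutes from midnight
End time: 22:12 = 1332 minutes from midnight
Sum: 766 + 1332 = 2098
Midpoint: 2098 / 2 = 1049 minutes
Convert: 1049 / 60 = 17 hours, 29 minutes
Result: 17:29

17:29


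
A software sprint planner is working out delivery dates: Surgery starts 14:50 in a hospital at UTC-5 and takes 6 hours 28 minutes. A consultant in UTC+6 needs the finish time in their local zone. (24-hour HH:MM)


Start: 14:50 in UTC-5
Step 1 - add duration:
  minutes: 50 + 28 = 78 (carry 1h)
  hours: 14 + 6 + 1 = 21
  end in UTC-5: 21:18
Step 2 - convert UTC-5 -> UTC+6:
  offset difference: 6 - (-5) = 11 hours
  21 + (11) = 32 -> mod 24 = 8
Result: 08:18 in UTC+6

08:18


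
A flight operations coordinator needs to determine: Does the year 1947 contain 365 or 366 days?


Year: 1947
Check leap year rules:
Divisible by 4? No
1947 is not a leap year
Days: 365

365


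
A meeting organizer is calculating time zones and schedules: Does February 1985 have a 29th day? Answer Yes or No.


Year: 1985
Divisible by 4? 1985 / 4 = 496.25 -> No
Not divisible by 4, so NOT a leap year

No


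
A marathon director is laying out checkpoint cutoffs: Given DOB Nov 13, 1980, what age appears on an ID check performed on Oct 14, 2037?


Birth: 1980-11-13
Reference: 2037-10-14
Year difference: 2037 - 1980 = 57
Has birthday (11-13) occurred by 10-14? No
Birthday not yet reached this year -> subtract 1
Age in full years: 56

56


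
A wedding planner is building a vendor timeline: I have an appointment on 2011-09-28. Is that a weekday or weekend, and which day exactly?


Date: 2011-09-28
January 1, 2011 is a Saturday
Day of year: 271
Offset from Jan 1: 270 days
270 mod 7 = 4
Result: Wednesday

Wednesday


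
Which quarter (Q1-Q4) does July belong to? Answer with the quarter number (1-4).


Month: July (month 7)
Q1: January-March (months 1-3)
Q2: April-June (months 4-6)
Q3: July-September (months 7-9)
Q4: October-December (months 10-12)
Month 7 falls in Q3

3


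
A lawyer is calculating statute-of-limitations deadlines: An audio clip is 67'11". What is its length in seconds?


Minutes: 67
Seconds: 11
Convert minutes to seconds: 67 x 60 = 4020
Add remaining seconds: 4020 + 11 = 4031

4031


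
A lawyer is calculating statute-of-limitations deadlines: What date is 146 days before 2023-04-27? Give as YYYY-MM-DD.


Start: 2023-04-27
Subtracting 146 days
Days already passed in April: 27
After going back through April: 119 more days to subtract
March 2023: 31 days, 88 remaining
February 2023: 28 days, 60 remaining
January 2023: 31 days, 29 remaining
December 2022 has 31 days, need 29
Result: 2022-12-02

2022-12-02


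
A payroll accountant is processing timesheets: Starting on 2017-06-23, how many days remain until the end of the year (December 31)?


Start: June 23, 2017
End: December 31, 2017
Days left in June: 7
July: 31
August: 31
September: 30
October: 31
... plus remaining months
Sum of remaining months: 184
Total: 7 + 184 = 191

191


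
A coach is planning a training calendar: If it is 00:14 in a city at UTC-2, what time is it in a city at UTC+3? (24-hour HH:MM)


Local time: 00:14 at UTC-2 (offset -2h)
Target zone: UTC+3 (offset 3h)
Difference: 3 - (-2) = 5 hours
Calculation: 0 + (5) = 5
Result: 05:14

05:14


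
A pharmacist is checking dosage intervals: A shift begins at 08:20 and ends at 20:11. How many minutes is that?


Start time: 08:20 = 500 minutes from midnight
End time: 20:11 = 1211 minutes from midnight
Difference: 1211 - 500 = 711 minutes
That is 11 hours and 51 minutes

711


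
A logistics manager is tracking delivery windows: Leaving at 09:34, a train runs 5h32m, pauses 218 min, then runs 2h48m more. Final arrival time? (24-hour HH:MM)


Depart: 09:34
Leg 1: +332 min -> 15:06
Layover: +218 min -> 18:44
Leg 2: +168 min -> 21:32
Total travel: 718 minutes = 11h 58m
Arrival: 21:32

21:32


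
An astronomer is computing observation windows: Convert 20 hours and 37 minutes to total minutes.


Hours: 20
Minutes: 37
Convert hours to minutes: 20 x 60 = 1200
Add remaining minutes: 1200 + 37 = 1237

1237


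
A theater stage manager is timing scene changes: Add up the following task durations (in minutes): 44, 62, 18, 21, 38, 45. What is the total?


Durations: 44, 62, 18, 21, 38, 45
Running sum: 44
+ 62 = 106
+ 18 = 124
+ 21 = 145
+ 38 = 183
+ 45 = 228
Total duration: 228 minutes
That is 3 hours and 48 minutes

228


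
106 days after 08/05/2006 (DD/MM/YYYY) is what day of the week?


Start: 2006-05-08 (Monday)
Step 1 - find target date: add 106 days
  2006-05-08 + 106 days = 2006-08-22
Step 2 - day of week:
  106 mod 7 = 1
  Monday + 1 days -> Tuesday
Result: Tuesday (2006-08-22)

Tuesday


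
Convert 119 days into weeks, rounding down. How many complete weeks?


Total days: 119
Days per week: 7
Division: 119 / 7 = 17 remainder 0
Complete weeks: 17
Remaining days: 0

17


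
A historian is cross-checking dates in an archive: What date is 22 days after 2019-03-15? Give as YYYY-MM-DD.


Start: 2019-03-15
Adding 22 days
Days remaining in March: 16
After March: 6 days still to add
April 2019 has 30 days, need 6
Result: 2019-04-06

2019-04-06


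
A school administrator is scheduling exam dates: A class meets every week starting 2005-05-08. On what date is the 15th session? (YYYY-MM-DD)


First occurrence: 2005-05-08 (occurrence 1)
Each occurrence is 7 days after the previous.
Occurrence 15 is 14 weeks after the first.
14 weeks = 98 days
2005-05-08 + 98 days = 2005-08-14

2005-08-14


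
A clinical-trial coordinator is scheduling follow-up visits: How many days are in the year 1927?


Year: 1927
Check leap year rules:
Divisible by 4? No
1927 is not a leap year
Days: 365

365


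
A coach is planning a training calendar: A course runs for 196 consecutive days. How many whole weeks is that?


Total days: 196
Days per week: 7
Division: 196 / 7 = 28 remainder 0
Complete weeks: 28
Remaining days: 0

28


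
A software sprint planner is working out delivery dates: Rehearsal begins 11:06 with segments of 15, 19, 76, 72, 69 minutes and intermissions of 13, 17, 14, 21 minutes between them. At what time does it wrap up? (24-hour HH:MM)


Start: 11:06 = 666 min from midnight
  after task 1 (15 min): 11:21
  after break (13 min): 11:34
  after task 2 (19 min): 11:53
  after break (17 min): 12:10
  after task 3 (76 min): 13:26
  after break (14 min): 13:40
  after task 4 (72 min): 14:52
  after break (21 min): 15:13
  after task 5 (69 min): 16:22
Total elapsed: 316 minutes
End time: 16:22

16:22


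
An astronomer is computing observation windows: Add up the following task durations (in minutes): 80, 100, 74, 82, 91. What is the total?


Durations: 80, 100, 74, 82, 91
Running sum: 80
+ 100 = 180
+ 74 = 254
+ 82 = 336
+ 91 = 427
Total duration: 427 minutes
That is 7 hours and 7 minutes

427


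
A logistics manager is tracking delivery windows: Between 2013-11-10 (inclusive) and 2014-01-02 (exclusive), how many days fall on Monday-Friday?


Start: 2013-11-10 (Sunday)
End (exclusive): 2014-01-02 (Thursday)
Total calendar days: 53
Full weeks: 53 // 7 = 7 -> 35 weekdays
Remaining 4 days starting on Sunday:
  Sun(-), Mon(w), Tue(w), Wed(w) -> 3 weekdays
Total business days: 35 + 3 = 38

38


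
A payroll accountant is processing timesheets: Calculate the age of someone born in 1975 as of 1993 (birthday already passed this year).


Birth year: 1975
Current year: 1993
Age = current year - birth year
Age = 1993 - 1975 = 18

18


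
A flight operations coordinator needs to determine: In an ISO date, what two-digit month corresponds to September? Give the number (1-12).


Calendar month order:
8. August
9. September <--
10. October
September is month number 9

9


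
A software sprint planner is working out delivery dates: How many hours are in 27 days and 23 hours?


Days: 27
Extra hours: 23
Hours per day: 24
Days to hours: 27 x 24 = 648
Total: 648 + 23 = 671

671


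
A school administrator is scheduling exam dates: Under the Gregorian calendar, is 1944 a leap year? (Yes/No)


Year: 1944
Divisible by 4? 1944 / 4 = 486.0 -> Yes
Divisible by 100? 1944 / 100 = 19.44 -> No
Divisible by 4 but not 100, so it IS a leap year

Yes


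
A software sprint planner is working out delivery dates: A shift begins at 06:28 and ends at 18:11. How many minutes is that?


Start time: 06:28 = 388 minutes from midnight
End time: 18:11 = 1091 minutes from midnight
Difference: 1091 - 388 = 703 minutes
That is 11 hours and 43 minutes

703


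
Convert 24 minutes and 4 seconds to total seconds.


Minutes: 24
Extra seconds: 4
Seconds per minute: 60
Minutes to seconds: 24 x 60 = 1440
Total: 1440 + 4 = 1444

1444


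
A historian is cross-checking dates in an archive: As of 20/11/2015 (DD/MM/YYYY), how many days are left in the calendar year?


Start: November 20, 2015
End: December 31, 2015
Days left in November: 10
December: 31
Sum of remaining months: 31
Total: 10 + 31 = 41

41


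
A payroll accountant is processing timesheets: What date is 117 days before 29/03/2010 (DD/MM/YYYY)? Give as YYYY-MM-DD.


Start: 2010-03-29
Subtracting 117 days
Days already passed in March: 29
After going back through March: 88 more days to subtract
February 2010: 28 days, 60 remaining
January 2010: 31 days, 29 remaining
December 2009 has 31 days, need 29
Result: 2009-12-02

2009-12-02


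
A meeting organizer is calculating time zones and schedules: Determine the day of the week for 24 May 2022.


Date: 2022-05-24
January 1, 2022 is a Saturday
Day of year: 144
Offset from Jan 1: 143 days
143 mod 7 = 3
Result: Tuesday

Tuesday


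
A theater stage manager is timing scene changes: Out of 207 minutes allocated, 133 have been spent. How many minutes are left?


Total budget: 207 minutes
Time used: 133 minutes
Remaining: 207 - 133 = 74 minutes
Percent used: 64.3%
Percent remaining: 35.7%

74


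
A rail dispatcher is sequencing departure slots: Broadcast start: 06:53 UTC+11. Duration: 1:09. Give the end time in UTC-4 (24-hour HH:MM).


Start: 06:53 in UTC+11
Step 1 - add duration:
  minutes: 53 + 9 = 62 (carry 1h)
  hours: 6 + 1 + 1 = 8
  end in UTC+11: 08:02
Step 2 - convert UTC+11 -> UTC-4:
  offset difference: -4 - (11) = -15 hours
  8 + (-15) = -7 -> mod 24 = 17
Result: 17:02 in UTC-4

17:02


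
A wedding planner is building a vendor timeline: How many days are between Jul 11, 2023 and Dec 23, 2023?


Start date: 2023-07-11
End date: 2023-12-23
Jul 2023: +21 days
Aug 2023: +31 days
Sep 2023: +30 days
... (3 more months)
Total: 165 days

165


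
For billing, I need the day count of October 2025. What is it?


Month: October
Year: 2025
October is a 31-day month
Total: 31 days

31


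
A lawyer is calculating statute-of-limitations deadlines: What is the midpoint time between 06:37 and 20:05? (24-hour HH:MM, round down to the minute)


Start time: 06:37 = 397 minutes from midnight
End time: 20:05 = 1205 minutes from midnight
Sum: 397 + 1205 = 1602
Midpoint: 1602 / 2 = 801 minutes
Convert: 801 / 60 = 13 hours, 21 minutes
Result: 13:21

13:21


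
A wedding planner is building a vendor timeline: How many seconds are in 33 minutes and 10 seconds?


Minutes: 33
Seconds: 10
Convert minutes to seconds: 33 x 60 = 1980
Add remaining seconds: 1980 + 10 = 1990

1990


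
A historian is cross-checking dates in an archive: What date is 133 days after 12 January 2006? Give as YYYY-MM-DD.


Start: 2006-01-12
Adding 133 days
Days remaining in January: 19
After January: 114 days still to add
February 2006: 28 days, 86 remaining
March 2006: 31 days, 55 remaining
April 2006: 30 days, 25 remaining
May 2006 has 31 days, need 25
Result: 2006-05-25

2006-05-25


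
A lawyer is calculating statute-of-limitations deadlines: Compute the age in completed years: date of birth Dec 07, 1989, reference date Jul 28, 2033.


Birth: 1989-12-07
Reference: 2033-07-28
Year difference: 2033 - 1989 = 44
Has birthday (12-07) occurred by 07-28? No
Birthday not yet reached this year -> subtract 1
Age in full years: 43

43


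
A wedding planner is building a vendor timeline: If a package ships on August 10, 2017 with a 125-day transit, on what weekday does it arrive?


Start: 2017-08-10 (Thursday)
Step 1 - find target date: add 125 days
  2017-08-10 + 125 days = 2017-12-13
Step 2 - day of week:
  125 mod 7 = 6
  Thursday + 6 days -> Wednesday
Result: Wednesday (2017-12-13)

Wednesday


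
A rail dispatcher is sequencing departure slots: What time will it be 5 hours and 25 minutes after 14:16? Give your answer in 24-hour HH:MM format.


Start time: 14:16
Adding: 5 hours 25 minutes
Minutes: 16 + 25 = 41
Hours: 14 + 5 + 0 = 19
Result: 19:41

19:41


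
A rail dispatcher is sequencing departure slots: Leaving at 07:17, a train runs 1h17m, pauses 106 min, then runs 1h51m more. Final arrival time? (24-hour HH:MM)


Depart: 07:17
Leg 1: +77 min -> 08:34
Layover: +106 min -> 10:20
Leg 2: +111 min -> 12:11
Total travel: 294 minutes = 4h 54m
Arrival: 12:11

12:11


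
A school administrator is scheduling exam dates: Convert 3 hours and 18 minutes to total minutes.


Hours: 3
Minutes: 18
Convert hours to minutes: 3 x 60 = 180
Add remaining minutes: 180 + 18 = 198

198


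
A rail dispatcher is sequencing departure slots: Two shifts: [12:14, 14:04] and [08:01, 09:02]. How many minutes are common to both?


Interval A: [734, 844] minutes from midnight
Interval B: [481, 542] minutes from midnight
Overlap start = max(734, 481) = 734
Overlap end = min(844, 542) = 542
End <= start, so the intervals do not overlap: 0 minutes

0


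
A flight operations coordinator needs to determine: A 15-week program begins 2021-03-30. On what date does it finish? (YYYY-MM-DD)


Start: 2021-03-30
Weeks to add: 15
Convert to days: 15 x 7 = 105 days
Add 105 days to 2021-03-30
Result: 2021-07-13

2021-07-13


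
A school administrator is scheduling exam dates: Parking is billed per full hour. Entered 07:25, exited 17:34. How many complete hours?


Start: 07:25
End: 17:34
Hour difference: 17 - 7 = 10 hours
Minute difference: 34 - 25 = 9 minutes
Total minutes: 609
Complete hours: 609 / 60 = 10 (remainder 9)

10


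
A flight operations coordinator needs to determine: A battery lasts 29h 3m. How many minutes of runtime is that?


Hours: 29
Extra minutes: 3
Minutes per hour: 60
Hours to minutes: 29 x 60 = 1740
Total: 1740 + 3 = 1743

1743


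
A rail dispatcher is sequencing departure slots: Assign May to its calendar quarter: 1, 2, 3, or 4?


Month: May (month 5)
Q1: January-March (months 1-3)
Q2: April-June (months 4-6)
Q3: July-September (months 7-9)
Q4: October-December (months 10-12)
Month 5 falls in Q2

2


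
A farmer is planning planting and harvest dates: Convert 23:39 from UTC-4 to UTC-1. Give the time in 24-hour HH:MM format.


Local time: 23:39 at UTC-4 (offset -4h)
Target zone: UTC-1 (offset -1h)
Difference: -1 - (-4) = 3 hours
Calculation: 23 + (3) = 26
Wraparound: (26) mod 24 = 2
Result: 02:39

02:39


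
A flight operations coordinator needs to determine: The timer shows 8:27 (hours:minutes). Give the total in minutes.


Hours: 8
Minutes: 27
Convert hours to minutes: 8 x 60 = 480
Add remaining minutes: 480 + 27 = 507

507


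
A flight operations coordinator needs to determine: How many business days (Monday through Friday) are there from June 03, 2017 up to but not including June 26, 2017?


Start: 2017-06-03 (Saturday)
End (exclusive): 2017-06-26 (Monday)
Total calendar days: 23
Full weeks: 23 // 7 = 3 -> 15 weekdays
Remaining 2 days starting on Saturday:
  Sat(-), Sun(-) -> 0 weekdays
Total business days: 15 + 0 = 15

15


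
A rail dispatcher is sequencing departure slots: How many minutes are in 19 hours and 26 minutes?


Hours: 19
Extra minutes: 26
Minutes per hour: 60
Hours to minutes: 19 x 60 = 1140
Total: 1140 + 26 = 1166

1166


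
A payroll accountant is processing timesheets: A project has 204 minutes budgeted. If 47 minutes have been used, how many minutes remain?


Total budget: 204 minutes
Time used: 47 minutes
Remaining: 204 - 47 = 157 minutes
Percent used: 23.0%
Percent remaining: 77.0%

157


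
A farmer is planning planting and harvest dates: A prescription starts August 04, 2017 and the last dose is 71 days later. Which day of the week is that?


Start: 2017-08-04 (Friday)
Step 1 - find target date: add 71 days
  2017-08-04 + 71 days = 2017-10-14
Step 2 - day of week:
  71 mod 7 = 1
  Friday + 1 days -> Saturday
Result: Saturday (2017-10-14)

Saturday


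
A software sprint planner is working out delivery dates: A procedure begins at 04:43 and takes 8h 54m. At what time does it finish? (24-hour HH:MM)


Start time: 04:43
Adding: 8 hours 54 minutes
Minutes: 43 + 54 = 97
Minute overflow: 97 >= 60, so carry 1 hour, minutes = 37
Hours: 4 + 8 + 1 = 13
Result: 13:37

13:37


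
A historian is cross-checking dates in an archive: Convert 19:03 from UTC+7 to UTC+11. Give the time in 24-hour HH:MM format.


Local time: 19:03 at UTC+7 (offset 7h)
Target zone: UTC+11 (offset 11h)
Difference: 11 - (7) = 4 hours
Calculation: 19 + (4) = 23
Result: 23:03

23:03


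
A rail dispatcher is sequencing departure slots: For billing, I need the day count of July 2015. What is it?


Month: July
Year: 2015
July is a 31-day month
Total: 31 days

31


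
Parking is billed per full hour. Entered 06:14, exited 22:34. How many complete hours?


Start: 06:14
End: 22:34
Hour difference: 22 - 6 = 16 hours
Minute difference: 34 - 14 = 20 minutes
Total minutes: 980
Complete hours: 980 / 60 = 16 (remainder 20)

16


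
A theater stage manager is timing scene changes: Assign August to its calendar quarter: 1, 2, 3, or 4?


Month: August (month 8)
Q1: January-March (months 1-3)
Q2: April-June (months 4-6)
Q3: July-September (months 7-9)
Q4: October-December (months 10-12)
Month 8 falls in Q3

3


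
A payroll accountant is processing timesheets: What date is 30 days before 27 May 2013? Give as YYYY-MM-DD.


Start: 2013-05-27
Subtracting 30 days
Days already passed in May: 27
After going back through May: 3 more days to subtract
April 2013 has 30 days, need 3
Result: 2013-04-27

2013-04-27


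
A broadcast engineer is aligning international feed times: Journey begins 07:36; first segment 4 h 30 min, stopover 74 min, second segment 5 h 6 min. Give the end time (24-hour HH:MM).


Depart: 07:36
Leg 1: +270 min -> 12:06
Layover: +74 min -> 13:20
Leg 2: +306 min -> 18:26
Total travel: 650 minutes = 10h 50m
Arrival: 18:26

18:26


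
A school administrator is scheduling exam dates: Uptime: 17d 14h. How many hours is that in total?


Days: 17
Extra hours: 14
Hours per day: 24
Days to hours: 17 x 24 = 408
Total: 408 + 14 = 422

422


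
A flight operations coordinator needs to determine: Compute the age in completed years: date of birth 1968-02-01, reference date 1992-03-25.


Birth: 1968-02-01
Reference: 1992-03-25
Year difference: 1992 - 1968 = 24
Has birthday (02-01) occurred by 03-25? Yes
Age in full years: 24

24


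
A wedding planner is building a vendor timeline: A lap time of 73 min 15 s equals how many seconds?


Minutes: 73
Seconds: 15
Convert minutes to seconds: 73 x 60 = 4380
Add remaining seconds: 4380 + 15 = 4395

4395


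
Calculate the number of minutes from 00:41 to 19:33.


Start time: 00:41 = 41 minutes from midnight
End time: 19:33 = 1173 minutes from midnight
Difference: 1173 - 41 = 1132 minutes
That is 18 hours and 52 minutes

1132


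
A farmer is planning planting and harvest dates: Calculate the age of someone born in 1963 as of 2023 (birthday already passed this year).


Birth year: 1963
Current year: 2023
Age = current year - birth year
Age = 2023 - 1963 = 60

60


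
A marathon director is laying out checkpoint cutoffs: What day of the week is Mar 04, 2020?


Date: 2020-03-04
January 1, 2020 is a Wednesday
Day of year: 64
Offset from Jan 1: 63 days
63 mod 7 = 0
Result: Wednesday

Wednesday


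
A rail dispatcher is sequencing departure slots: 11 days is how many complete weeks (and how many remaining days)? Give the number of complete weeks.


Total days: 11
Days per week: 7
Division: 11 / 7 = 1 remainder 4
Complete weeks: 1
Remaining days: 4

1


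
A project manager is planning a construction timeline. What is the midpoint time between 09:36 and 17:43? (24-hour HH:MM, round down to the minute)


Start time: 09:36 = 576 minutes from midnight
End time: 17:43 = 1063 minutes from midnight
Sum: 576 + 1063 = 1639
Midpoint: 1639 / 2 = 819 minutes
Convert: 819 / 60 = 13 hours, 39 minutes
Result: 13:39

13:39


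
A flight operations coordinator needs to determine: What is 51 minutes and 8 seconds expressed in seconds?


Minutes: 51
Extra seconds: 8
Seconds per minute: 60
Minutes to seconds: 51 x 60 = 3060
Total: 3060 + 8 = 3068

3068


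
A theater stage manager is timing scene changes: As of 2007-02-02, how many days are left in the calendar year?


Start: February 02, 2007
End: December 31, 2007
Days left in February: 26
March: 31
April: 30
May: 31
June: 30
... plus remaining months
Sum of remaining months: 306
Total: 26 + 306 = 332

332


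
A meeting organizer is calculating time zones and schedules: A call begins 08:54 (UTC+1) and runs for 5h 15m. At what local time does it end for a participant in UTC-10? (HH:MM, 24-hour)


Start: 08:54 in UTC+1
Step 1 - add duration:
  minutes: 54 + 15 = 69 (carry 1h)
  hours: 8 + 5 + 1 = 14
  end in UTC+1: 14:09
Step 2 - convert UTC+1 -> UTC-10:
  offset difference: -10 - (1) = -11 hours
  14 + (-11) = 3 -> mod 24 = 3
Result: 03:09 in UTC-10

03:09


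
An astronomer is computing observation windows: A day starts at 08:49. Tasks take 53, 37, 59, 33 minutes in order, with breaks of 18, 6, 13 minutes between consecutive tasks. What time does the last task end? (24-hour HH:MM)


Start: 08:49 = 529 min from midnight
  after task 1 (53 min): 09:42
  after break (18 min): 10:00
  after task 2 (37 min): 10:37
  after break (6 min): 10:43
  after task 3 (59 min): 11:42
  after break (13 min): 11:55
  after task 4 (33 min): 12:28
Total elapsed: 219 minutes
End time: 12:28

12:28


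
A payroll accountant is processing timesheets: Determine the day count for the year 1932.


Year: 1932
Check leap year rules:
Divisible by 4? Yes
Divisible by 100? No
1932 is a leap year
Days: 366

366


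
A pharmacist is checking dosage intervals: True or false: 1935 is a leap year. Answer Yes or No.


Year: 1935
Divisible by 4? 1935 / 4 = 483.75 -> No
Not divisible by 4, so NOT a leap year

No


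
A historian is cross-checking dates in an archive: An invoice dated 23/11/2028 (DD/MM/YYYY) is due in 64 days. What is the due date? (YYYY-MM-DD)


Start: 2028-11-23
Adding 64 days
Days remaining in November: 7
After November: 57 days still to add
December 2028: 31 days, 26 remaining
January 2029 has 31 days, need 26
Result: 2029-01-26

2029-01-26


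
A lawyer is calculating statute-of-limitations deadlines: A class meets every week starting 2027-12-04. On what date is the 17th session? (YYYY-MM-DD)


First occurrence: 2027-12-04 (occurrence 1)
Each occurrence is 7 days after the previous.
Occurrence 17 is 16 weeks after the first.
16 weeks = 112 days
2027-12-04 + 112 days = 2028-03-25

2028-03-25


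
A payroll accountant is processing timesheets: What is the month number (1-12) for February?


Calendar month order:
1. January
2. February <--
3. March
February is month number 2

2


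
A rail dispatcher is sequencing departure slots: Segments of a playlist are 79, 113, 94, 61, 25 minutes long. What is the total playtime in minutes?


Durations: 79, 113, 94, 61, 25
Running sum: 79
+ 113 = 192
+ 94 = 286
+ 61 = 347
+ 25 = 372
Total duration: 372 minutes
That is 6 hours and 12 minutes

372


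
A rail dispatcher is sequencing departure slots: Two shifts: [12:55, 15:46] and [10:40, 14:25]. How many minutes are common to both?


Interval A: [775, 946] minutes from midnight
Interval B: [640, 865] minutes from midnight
Overlap start = max(775, 640) = 775
Overlap end = min(946, 865) = 865
Overlap = 865 - 775 = 90 minutes

90


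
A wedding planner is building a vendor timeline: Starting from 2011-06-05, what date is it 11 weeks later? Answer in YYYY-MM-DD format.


Start: 2011-06-05
Weeks to add: 11
Convert to days: 11 x 7 = 77 days
Add 77 days to 2011-06-05
Result: 2011-08-21

2011-08-21


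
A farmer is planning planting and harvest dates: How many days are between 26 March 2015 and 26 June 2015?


Start date: 2015-03-26
End date: 2015-06-26
Mar 2015: +6 days
Apr 2015: +30 days
May 2015: +31 days
Jun 2015: +25 days
Total: 92 days

92


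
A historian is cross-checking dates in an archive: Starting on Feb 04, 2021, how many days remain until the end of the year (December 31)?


Start: February 04, 2021
End: December 31, 2021
Days left in February: 24
March: 31
April: 30
May: 31
June: 30
... plus remaining months
Sum of remaining months: 306
Total: 24 + 306 = 330

330


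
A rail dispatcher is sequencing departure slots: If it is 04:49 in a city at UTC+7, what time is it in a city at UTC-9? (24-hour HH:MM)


Local time: 04:49 at UTC+7 (offset 7h)
Target zone: UTC-9 (offset -9h)
Difference: -9 - (7) = -16 hours
Calculation: 4 + (-16) = -12
Wraparound: (-12) mod 24 = 12
Result: 12:49

12:49


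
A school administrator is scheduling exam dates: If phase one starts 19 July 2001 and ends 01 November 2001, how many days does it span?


Start date: 2001-07-19
End date: 2001-11-01
Jul 2001: +13 days
Aug 2001: +31 days
Sep 2001: +30 days
Oct 2001: +31 days
Total: 105 days

105


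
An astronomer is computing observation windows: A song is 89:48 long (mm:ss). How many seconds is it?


Minutes: 89
Extra seconds: 48
Seconds per minute: 60
Minutes to seconds: 89 x 60 = 5340
Total: 5340 + 48 = 5388

5388


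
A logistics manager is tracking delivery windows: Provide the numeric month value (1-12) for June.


Calendar month order:
5. May
6. June <--
7. July
June is month number 6

6


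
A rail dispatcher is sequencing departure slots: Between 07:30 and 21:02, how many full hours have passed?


Start: 07:30
End: 21:02
Hour difference: 21 - 7 = 14 hours
Minute difference: 2 - 30 = -28 minutes
Total minutes: 812
Complete hours: 812 / 60 = 13 (remainder 32)

13


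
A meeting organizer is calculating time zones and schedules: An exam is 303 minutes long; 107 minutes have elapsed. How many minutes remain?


Total budget: 303 minutes
Time used: 107 minutes
Remaining: 303 - 107 = 196 minutes
Percent used: 35.3%
Percent remaining: 64.7%

196


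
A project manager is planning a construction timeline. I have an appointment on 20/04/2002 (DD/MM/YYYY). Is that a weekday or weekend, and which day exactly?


Date: 2002-04-20
January 1, 2002 is a Tuesday
Day of year: 110
Offset from Jan 1: 109 days
109 mod 7 = 4
Result: Saturday

Saturday


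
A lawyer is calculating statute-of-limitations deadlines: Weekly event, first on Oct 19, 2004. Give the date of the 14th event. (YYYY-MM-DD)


First occurrence: 2004-10-19 (occurrence 1)
Each occurrence is 7 days after the previous.
Occurrence 14 is 13 weeks after the first.
13 weeks = 91 days
2004-10-19 + 91 days = 2005-01-18

2005-01-18


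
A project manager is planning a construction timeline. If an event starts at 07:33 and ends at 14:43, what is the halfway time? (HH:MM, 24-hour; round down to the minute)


Start time: 07:33 = 453 minutes from midnight
End time: 14:43 = 883 minutes from midnight
Sum: 453 + 883 = 1336
Midpoint: 1336 / 2 = 668 minutes
Convert: 668 / 60 = 11 hours, 8 minutes
Result: 11:08

11:08


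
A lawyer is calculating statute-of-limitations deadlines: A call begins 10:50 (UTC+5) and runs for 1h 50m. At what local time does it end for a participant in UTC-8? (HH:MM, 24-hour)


Start: 10:50 in UTC+5
Step 1 - add duration:
  minutes: 50 + 50 = 100 (carry 1h)
  hours: 10 + 1 + 1 = 12
  end in UTC+5: 12:40
Step 2 - convert UTC+5 -> UTC-8:
  offset difference: -8 - (5) = -13 hours
  12 + (-13) = -1 -> mod 24 = 23
Result: 23:40 in UTC-8

23:40


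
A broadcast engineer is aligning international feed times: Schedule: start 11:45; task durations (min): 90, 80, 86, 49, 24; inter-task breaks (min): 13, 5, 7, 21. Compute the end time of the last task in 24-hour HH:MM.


Start: 11:45 = 705 min from midnight
  after task 1 (90 min): 13:15
  after break (13 min): 13:28
  after task 2 (80 min): 14:48
  after break (5 min): 14:53
  after task 3 (86 min): 16:19
  after break (7 min): 16:26
  after task 4 (49 min): 17:15
  after break (21 min): 17:36
  after task 5 (24 min): 18:00
Total elapsed: 375 minutes
End time: 18:00

18:00


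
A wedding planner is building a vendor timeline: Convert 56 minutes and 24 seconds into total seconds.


Minutes: 56
Seconds: 24
Convert minutes to seconds: 56 x 60 = 3360
Add remaining seconds: 3360 + 24 = 3384

3384


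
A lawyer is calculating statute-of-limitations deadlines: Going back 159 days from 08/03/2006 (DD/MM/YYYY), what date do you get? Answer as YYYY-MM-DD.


Start: 2006-03-08
Subtracting 159 days
Days already passed in March: 8
After going back through March: 151 more days to subtract
February 2006: 28 days, 123 remaining
January 2006: 31 days, 92 remaining
December 2005: 31 days, 61 remaining
November 2005: 30 days, 31 remaining
Result: 2005-09-30

2005-09-30


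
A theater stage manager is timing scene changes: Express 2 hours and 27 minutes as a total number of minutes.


Hours: 2
Extra minutes: 27
Minutes per hour: 60
Hours to minutes: 2 x 60 = 120
Total: 120 + 27 = 147

147


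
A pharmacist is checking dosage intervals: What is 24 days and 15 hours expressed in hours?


Days: 24
Extra hours: 15
Hours per day: 24
Days to hours: 24 x 24 = 576
Total: 576 + 15 = 591

591


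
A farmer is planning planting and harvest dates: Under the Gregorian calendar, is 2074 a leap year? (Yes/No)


Year: 2074
Divisible by 4? 2074 / 4 = 518.5 -> No
Not divisible by 4, so NOT a leap year

No


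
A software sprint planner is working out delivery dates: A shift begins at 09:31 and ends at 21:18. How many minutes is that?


Start time: 09:31 = 571 minutes from midnight
End time: 21:18 = 1278 minutes from midnight
Difference: 1278 - 571 = 707 minutes
That is 11 hours and 47 minutes

707


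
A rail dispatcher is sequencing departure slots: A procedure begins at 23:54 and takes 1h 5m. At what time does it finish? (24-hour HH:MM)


Start time: 23:54
Adding: 1 hours 5 minutes
Minutes: 54 + 5 = 59
Hours: 23 + 1 + 0 = 24
Hour wraparound: 24 mod 24 = 0
Result: 00:59

00:59


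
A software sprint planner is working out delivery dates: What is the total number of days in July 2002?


Month: July
Year: 2002
July is a 31-day month
Total: 31 days

31


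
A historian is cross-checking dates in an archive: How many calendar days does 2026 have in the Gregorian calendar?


Year: 2026
Check leap year rules:
Divisible by 4? No
2026 is not a leap year
Days: 365

365


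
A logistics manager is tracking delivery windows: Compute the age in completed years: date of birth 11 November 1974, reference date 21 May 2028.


Birth: 1974-11-11
Reference: 2028-05-21
Year difference: 2028 - 1974 = 54
Has birthday (11-11) occurred by 05-21? No
Birthday not yet reached this year -> subtract 1
Age in full years: 53

53


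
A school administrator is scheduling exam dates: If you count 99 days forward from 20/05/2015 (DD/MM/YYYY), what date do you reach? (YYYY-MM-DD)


Start: 2015-05-20
Adding 99 days
Days remaining in May: 11
After May: 88 days still to add
June 2015: 30 days, 58 remaining
July 2015: 31 days, 27 remaining
August 2015 has 31 days, need 27
Result: 2015-08-27

2015-08-27


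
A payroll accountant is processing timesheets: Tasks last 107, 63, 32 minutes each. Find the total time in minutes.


Durations: 107, 63, 32
Running sum: 107
+ 63 = 170
+ 32 = 202
Total duration: 202 minutes
That is 3 hours and 22 minutes

202


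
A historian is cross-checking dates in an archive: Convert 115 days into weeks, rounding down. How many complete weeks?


Total days: 115
Days per week: 7
Division: 115 / 7 = 16 remainder 3
Complete weeks: 16
Remaining days: 3

16


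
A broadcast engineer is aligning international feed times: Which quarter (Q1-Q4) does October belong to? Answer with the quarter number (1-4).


Month: October (month 10)
Q1: January-March (months 1-3)
Q2: April-June (months 4-6)
Q3: July-September (months 7-9)
Q4: October-December (months 10-12)
Month 10 falls in Q4

4


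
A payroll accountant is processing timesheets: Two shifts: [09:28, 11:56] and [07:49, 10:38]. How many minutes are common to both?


Interval A: [568, 716] minutes from midnight
Interval B: [469, 638] minutes from midnight
Overlap start = max(568, 469) = 568
Overlap end = min(716, 638) = 638
Overlap = 638 - 568 = 70 minutes

70


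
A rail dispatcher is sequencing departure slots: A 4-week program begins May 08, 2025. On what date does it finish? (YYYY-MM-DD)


Start: 2025-05-08
Weeks to add: 4
Convert to days: 4 x 7 = 28 days
Add 28 days to 2025-05-08
Result: 2025-06-05

2025-06-05


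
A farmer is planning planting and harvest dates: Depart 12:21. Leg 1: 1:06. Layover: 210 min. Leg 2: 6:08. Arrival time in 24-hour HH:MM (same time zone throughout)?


Depart: 12:21
Leg 1: +66 min -> 13:27
Layover: +210 min -> 16:57
Leg 2: +368 min -> 23:05
Total travel: 644 minutes = 10h 44m
Arrival: 23:05

23:05


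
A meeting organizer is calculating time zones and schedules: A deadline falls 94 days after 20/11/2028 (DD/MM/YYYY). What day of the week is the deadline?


Start: 2028-11-20 (Monday)
Step 1 - find target date: add 94 days
  2028-11-20 + 94 days = 2029-02-22
Step 2 - day of week:
  94 mod 7 = 3
  Monday + 3 days -> Thursday
Result: Thursday (2029-02-22)

Thursday


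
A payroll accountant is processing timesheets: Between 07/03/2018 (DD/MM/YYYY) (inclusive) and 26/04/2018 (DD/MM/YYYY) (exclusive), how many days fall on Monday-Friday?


Start: 2018-03-07 (Wednesday)
End (exclusive): 2018-04-26 (Thursday)
Total calendar days: 50
Full weeks: 50 // 7 = 7 -> 35 weekdays
Remaining 1 days starting on Wednesday:
  Wed(w) -> 1 weekdays
Total business days: 35 + 1 = 36

36


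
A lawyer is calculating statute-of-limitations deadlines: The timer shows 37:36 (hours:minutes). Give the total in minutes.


Hours: 37
Minutes: 36
Convert hours to minutes: 37 x 60 = 2220
Add remaining minutes: 2220 + 36 = 2256

2256


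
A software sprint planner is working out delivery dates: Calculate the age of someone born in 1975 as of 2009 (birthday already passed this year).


Birth year: 1975
Current year: 2009
Age = current year - birth year
Age = 2009 - 1975 = 34

34


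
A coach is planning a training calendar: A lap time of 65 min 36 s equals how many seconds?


Minutes: 65
Seconds: 36
Convert minutes to seconds: 65 x 60 = 3900
Add remaining seconds: 3900 + 36 = 3936

3936


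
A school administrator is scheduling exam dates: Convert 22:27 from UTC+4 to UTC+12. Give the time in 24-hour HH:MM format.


Local time: 22:27 at UTC+4 (offset 4h)
Target zone: UTC+12 (offset 12h)
Difference: 12 - (4) = 8 hours
Calculation: 22 + (8) = 30
Wraparound: (30) mod 24 = 6
Result: 06:27

06:27


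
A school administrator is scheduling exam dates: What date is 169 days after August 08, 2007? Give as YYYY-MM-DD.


Start: 2007-08-08
Adding 169 days
Days remaining in August: 23
After August: 146 days still to add
September 2007: 30 days, 116 remaining
October 2007: 31 days, 85 remaining
November 2007: 30 days, 55 remaining
December 2007: 31 days, 24 remaining
Result: 2008-01-24

2008-01-24


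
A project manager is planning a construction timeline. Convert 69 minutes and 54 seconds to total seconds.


Minutes: 69
Extra seconds: 54
Seconds per minute: 60
Minutes to seconds: 69 x 60 = 4140
Total: 4140 + 54 = 4194

4194


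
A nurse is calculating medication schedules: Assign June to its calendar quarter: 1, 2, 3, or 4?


Month: June (month 6)
Q1: January-March (months 1-3)
Q2: April-June (months 4-6)
Q3: July-September (months 7-9)
Q4: October-December (months 10-12)
Month 6 falls in Q2

2


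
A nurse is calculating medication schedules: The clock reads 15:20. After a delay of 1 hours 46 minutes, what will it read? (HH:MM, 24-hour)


Start time: 15:20
Adding: 1 hours 46 minutes
Minutes: 20 + 46 = 66
Minute overflow: 66 >= 60, so carry 1 hour, minutes = 6
Hours: 15 + 1 + 1 = 17
Result: 17:06

17:06


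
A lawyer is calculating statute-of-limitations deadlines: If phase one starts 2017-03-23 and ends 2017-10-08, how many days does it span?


Start date: 2017-03-23
End date: 2017-10-08
Mar 2017: +9 days
Apr 2017: +30 days
May 2017: +31 days
... (5 more months)
Total: 199 days

199


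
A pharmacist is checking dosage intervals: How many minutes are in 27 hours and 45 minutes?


Hours: 27
Minutes: 45
Convert hours to minutes: 27 x 60 = 1620
Add remaining minutes: 1620 + 45 = 1665

1665
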